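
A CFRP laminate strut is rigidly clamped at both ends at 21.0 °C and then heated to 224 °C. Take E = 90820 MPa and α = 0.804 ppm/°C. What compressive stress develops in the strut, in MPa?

14.8 MPa

E = 90820 MPa = 90.82 GPa.
ΔT = 203.0 K. Constrained thermal stress σ = E·α·ΔT = 90.82×10³ MPa × 0.804×10⁻⁶ × 203.0 = 14.8 MPa (compressive).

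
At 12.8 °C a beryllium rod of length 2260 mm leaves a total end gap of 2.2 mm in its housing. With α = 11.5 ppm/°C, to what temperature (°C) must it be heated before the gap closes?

97.4 °C

α·L₀·ΔT = 2.2 mm ⇒ ΔT = 2.2 / (11.5×10⁻⁶ × 2260.0) = 84.65 K.
T = 12.8 + 84.65 = 97.45 °C.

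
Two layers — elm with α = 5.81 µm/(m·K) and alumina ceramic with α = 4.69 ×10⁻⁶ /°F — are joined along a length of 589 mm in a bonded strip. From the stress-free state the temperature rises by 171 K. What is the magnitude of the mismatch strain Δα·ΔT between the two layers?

4.50×10⁻⁴

alumina ceramic: α = 4.69×10⁻⁶/°F × 9/5 = 8.44×10⁻⁶/K.
Δα = |5.81 − 8.44|×10⁻⁶/K = 2.63×10⁻⁶/K.
Mismatch strain = Δα·ΔT = 2.63×10⁻⁶ × 171.0 = 4.50×10⁻⁴.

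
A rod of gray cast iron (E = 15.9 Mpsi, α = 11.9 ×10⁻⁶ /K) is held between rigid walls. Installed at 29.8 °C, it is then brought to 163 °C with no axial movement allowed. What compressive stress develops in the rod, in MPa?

E = 15.9 Mpsi = 109.6 GPa.
ΔT = 133.2 K. Constrained thermal stress σ = E·α·ΔT = 109.6×10³ MPa × 11.9×10⁻⁶ × 133.2 = 174 MPa (compressive).

174 MPa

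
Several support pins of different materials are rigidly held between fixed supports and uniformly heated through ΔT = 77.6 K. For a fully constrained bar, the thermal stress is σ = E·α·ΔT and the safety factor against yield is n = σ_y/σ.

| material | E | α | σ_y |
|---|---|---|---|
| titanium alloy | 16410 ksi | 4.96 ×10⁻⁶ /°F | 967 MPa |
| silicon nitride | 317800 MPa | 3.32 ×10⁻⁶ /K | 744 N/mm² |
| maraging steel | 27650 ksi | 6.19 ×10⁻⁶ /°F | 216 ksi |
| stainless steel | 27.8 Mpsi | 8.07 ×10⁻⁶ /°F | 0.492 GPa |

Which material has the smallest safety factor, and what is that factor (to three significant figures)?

With everything in SI (GPa, ×10⁻⁶/K, MPa):
  titanium alloy: E = 113.1, α = 8.93, σ_y = 967.0 → σ = 78.4 MPa, n = 12.3
  silicon nitride: E = 317.8, α = 3.32, σ_y = 744.0 → σ = 81.9 MPa, n = 9.09
  maraging steel: E = 190.6, α = 11.1, σ_y = 1489 → σ = 165 MPa, n = 9.04
  stainless steel: E = 191.7, α = 14.5, σ_y = 492.0 → σ = 216 MPa, n = 2.28
Smallest n: stainless steel with n = 2.28.

stainless steel, n = 2.28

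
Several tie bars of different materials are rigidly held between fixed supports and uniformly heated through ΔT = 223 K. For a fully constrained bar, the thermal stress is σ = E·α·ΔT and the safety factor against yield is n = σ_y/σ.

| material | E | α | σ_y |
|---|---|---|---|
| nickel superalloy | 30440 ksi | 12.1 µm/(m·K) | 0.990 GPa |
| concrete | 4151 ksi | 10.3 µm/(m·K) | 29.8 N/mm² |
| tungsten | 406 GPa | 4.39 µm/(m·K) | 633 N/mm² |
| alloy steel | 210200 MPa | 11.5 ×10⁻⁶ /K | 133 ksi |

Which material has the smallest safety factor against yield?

With everything in SI (GPa, ×10⁻⁶/K, MPa):
  nickel superalloy: E = 209.9, α = 12.1, σ_y = 990.0 → σ = 566 MPa, n = 1.75
  concrete: E = 28.62, α = 10.3, σ_y = 29.80 → σ = 65.7 MPa, n = 0.453
  tungsten: E = 406.0, α = 4.39, σ_y = 633.0 → σ = 397 MPa, n = 1.59
  alloy steel: E = 210.2, α = 11.5, σ_y = 917.0 → σ = 539 MPa, n = 1.70
Smallest n: concrete with n = 0.453.

concrete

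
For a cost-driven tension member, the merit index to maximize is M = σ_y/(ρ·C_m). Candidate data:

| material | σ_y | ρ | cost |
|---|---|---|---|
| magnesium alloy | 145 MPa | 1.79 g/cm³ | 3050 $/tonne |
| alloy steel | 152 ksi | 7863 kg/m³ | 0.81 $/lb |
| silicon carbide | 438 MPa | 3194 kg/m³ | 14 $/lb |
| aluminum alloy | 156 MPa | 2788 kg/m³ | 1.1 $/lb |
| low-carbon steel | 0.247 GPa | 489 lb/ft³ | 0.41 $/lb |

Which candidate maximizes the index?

After converting to SI:
  magnesium alloy: σ_y = 145.0 MPa, ρ = 1790 kg/m³, cost = 3.050 $/kg
  alloy steel: σ_y = 1048 MPa, ρ = 7863 kg/m³, cost = 1.786 $/kg
  silicon carbide: σ_y = 438.0 MPa, ρ = 3194 kg/m³, cost = 30.86 $/kg
  aluminum alloy: σ_y = 156.0 MPa, ρ = 2788 kg/m³, cost = 2.425 $/kg
  low-carbon steel: σ_y = 247.0 MPa, ρ = 7833 kg/m³, cost = 0.9039 $/kg
  alloy steel: M = 74.6 kN·m per $
  low-carbon steel: M = 34.9 kN·m per $
  magnesium alloy: M = 26.6 kN·m per $
  aluminum alloy: M = 23.1 kN·m per $
  silicon carbide: M = 4.44 kN·m per $
The maximum is for alloy steel.

alloy steel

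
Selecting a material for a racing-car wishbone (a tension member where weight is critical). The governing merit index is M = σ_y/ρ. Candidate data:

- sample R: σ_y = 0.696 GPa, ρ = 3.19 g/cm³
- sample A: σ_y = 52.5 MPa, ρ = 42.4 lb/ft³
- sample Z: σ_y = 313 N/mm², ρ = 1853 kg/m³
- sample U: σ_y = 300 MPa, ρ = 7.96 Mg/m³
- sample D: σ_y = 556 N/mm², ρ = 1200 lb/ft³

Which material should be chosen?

Convert each candidate to consistent units, then evaluate M:
  sample R: σ_y = 696.0 MPa, ρ = 3190 kg/m³
  sample A: σ_y = 52.50 MPa, ρ = 679.2 kg/m³
  sample Z: σ_y = 313.0 MPa, ρ = 1853 kg/m³
  sample U: σ_y = 300.0 MPa, ρ = 7960 kg/m³
  sample D: σ_y = 556.0 MPa, ρ = 19220 kg/m³
  sample R: M = 218 kN·m/kg
  sample Z: M = 169 kN·m/kg
  sample A: M = 77.3 kN·m/kg
  sample U: M = 37.7 kN·m/kg
  sample D: M = 28.9 kN·m/kg
The maximum is for sample R.

sample R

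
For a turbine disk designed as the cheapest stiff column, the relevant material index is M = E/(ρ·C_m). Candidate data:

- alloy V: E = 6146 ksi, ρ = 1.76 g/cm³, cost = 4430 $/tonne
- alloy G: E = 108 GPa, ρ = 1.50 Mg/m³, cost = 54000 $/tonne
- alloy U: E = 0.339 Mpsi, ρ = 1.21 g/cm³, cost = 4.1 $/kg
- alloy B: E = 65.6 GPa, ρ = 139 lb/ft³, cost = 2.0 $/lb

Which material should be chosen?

After converting to SI:
  alloy V: E = 42.38 GPa, ρ = 1760 kg/m³, cost = 4.430 $/kg
  alloy G: E = 108.0 GPa, ρ = 1500 kg/m³, cost = 54.00 $/kg
  alloy U: E = 2.337 GPa, ρ = 1210 kg/m³, cost = 4.100 $/kg
  alloy B: E = 65.60 GPa, ρ = 2227 kg/m³, cost = 4.409 $/kg
  alloy B: M = 6.68 MN·m per $
  alloy V: M = 5.43 MN·m per $
  alloy G: M = 1.33 MN·m per $
  alloy U: M = 0.471 MN·m per $
The maximum is for alloy B.

alloy B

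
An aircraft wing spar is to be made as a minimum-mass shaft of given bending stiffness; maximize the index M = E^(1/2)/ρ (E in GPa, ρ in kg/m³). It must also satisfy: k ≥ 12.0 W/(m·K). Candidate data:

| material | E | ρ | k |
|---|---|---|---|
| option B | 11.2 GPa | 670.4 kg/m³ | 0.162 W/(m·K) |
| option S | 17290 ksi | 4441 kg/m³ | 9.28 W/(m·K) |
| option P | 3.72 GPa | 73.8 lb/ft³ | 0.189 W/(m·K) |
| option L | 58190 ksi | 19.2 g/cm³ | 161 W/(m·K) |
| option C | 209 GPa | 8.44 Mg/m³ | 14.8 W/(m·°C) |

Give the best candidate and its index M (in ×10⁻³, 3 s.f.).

Screen on constraints: k ≥ 12.0 W/(m·K). Survivors: option L, option C.
Normalizing units and computing the index:
  option L: E = 401.2 GPa, ρ = 19200 kg/m³
  option C: E = 209.0 GPa, ρ = 8440 kg/m³
  option C: M = 1.71×10⁻³
  option L: M = 1.04×10⁻³
The maximum is for option C.

option C, M = 1.71×10⁻³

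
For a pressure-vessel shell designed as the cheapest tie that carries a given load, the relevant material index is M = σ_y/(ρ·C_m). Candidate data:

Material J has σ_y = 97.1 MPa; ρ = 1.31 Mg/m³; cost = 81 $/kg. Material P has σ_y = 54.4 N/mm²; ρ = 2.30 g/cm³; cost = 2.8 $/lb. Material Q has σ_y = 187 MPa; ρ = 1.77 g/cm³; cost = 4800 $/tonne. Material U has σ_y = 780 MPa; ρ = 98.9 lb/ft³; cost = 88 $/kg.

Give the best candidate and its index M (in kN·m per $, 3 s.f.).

material Q, M = 22.0 kN·m per $

In SI units:
  material J: σ_y = 97.10 MPa, ρ = 1310 kg/m³, cost = 81.00 $/kg
  material P: σ_y = 54.40 MPa, ρ = 2300 kg/m³, cost = 6.173 $/kg
  material Q: σ_y = 187.0 MPa, ρ = 1770 kg/m³, cost = 4.800 $/kg
  material U: σ_y = 780.0 MPa, ρ = 1584 kg/m³, cost = 88.00 $/kg
  material Q: M = 22.0 kN·m per $
  material U: M = 5.59 kN·m per $
  material P: M = 3.83 kN·m per $
  material J: M = 0.915 kN·m per $
The maximum is for material Q.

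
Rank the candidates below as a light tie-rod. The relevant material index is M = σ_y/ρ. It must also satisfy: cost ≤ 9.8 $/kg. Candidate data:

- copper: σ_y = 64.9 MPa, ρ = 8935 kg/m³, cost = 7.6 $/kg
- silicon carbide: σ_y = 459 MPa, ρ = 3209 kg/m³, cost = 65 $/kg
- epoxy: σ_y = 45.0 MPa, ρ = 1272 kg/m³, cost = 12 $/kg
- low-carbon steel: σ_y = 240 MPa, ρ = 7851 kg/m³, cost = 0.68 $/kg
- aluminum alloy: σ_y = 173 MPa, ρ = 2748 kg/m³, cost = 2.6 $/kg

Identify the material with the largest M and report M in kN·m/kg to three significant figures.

aluminum alloy, M = 63.0 kN·m/kg

Screen on constraints: cost ≤ 9.8 $/kg. Survivors: copper, low-carbon steel, aluminum alloy.
Evaluate M for each candidate:
  aluminum alloy: M = 63.0 kN·m/kg
  low-carbon steel: M = 30.6 kN·m/kg
  copper: M = 7.26 kN·m/kg
Highest index: aluminum alloy.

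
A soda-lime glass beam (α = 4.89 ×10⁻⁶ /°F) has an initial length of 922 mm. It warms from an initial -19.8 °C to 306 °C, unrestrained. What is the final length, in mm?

Convert α: 4.89×10⁻⁶/°F × (9/5) = 8.80×10⁻⁶/K.
ΔT = 306 − (-19.8) = 325.8 K.
ΔL = α·L₀·ΔT = 8.80×10⁻⁶ × 922 mm × 325.8 K = 2.64 mm.
L = L₀ + ΔL = 922 + 2.64 = 924.64 mm.

924.64 mm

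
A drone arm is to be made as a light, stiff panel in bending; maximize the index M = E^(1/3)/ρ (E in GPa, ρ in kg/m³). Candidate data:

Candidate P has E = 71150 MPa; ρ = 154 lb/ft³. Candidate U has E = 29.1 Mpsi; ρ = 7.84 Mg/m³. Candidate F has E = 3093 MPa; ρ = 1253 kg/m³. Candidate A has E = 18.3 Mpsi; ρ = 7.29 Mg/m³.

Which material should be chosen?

candidate P

Normalizing units and computing the index:
  candidate P: E = 71.15 GPa, ρ = 2467 kg/m³
  candidate U: E = 200.6 GPa, ρ = 7840 kg/m³
  candidate F: E = 3.093 GPa, ρ = 1253 kg/m³
  candidate A: E = 126.2 GPa, ρ = 7290 kg/m³
  candidate P: M = 1.68×10⁻³
  candidate F: M = 1.16×10⁻³
  candidate U: M = 0.747×10⁻³
  candidate A: M = 0.688×10⁻³
Candidate P has the largest M.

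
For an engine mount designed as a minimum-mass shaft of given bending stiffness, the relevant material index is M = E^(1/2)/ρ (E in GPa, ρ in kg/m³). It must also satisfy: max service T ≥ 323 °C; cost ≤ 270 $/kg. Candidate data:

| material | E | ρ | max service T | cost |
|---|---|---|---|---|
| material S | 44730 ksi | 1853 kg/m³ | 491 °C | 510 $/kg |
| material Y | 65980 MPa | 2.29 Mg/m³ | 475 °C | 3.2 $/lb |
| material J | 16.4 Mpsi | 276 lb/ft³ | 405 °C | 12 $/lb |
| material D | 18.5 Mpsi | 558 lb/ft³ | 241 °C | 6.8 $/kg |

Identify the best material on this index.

material Y

Screen on constraints: max service T ≥ 323 °C; cost ≤ 270 $/kg. Survivors: material Y, material J.
Normalizing units and computing the index:
  material Y: E = 65.98 GPa, ρ = 2290 kg/m³
  material J: E = 113.1 GPa, ρ = 4421 kg/m³
  material Y: M = 3.55×10⁻³
  material J: M = 2.41×10⁻³
The maximum is for material Y.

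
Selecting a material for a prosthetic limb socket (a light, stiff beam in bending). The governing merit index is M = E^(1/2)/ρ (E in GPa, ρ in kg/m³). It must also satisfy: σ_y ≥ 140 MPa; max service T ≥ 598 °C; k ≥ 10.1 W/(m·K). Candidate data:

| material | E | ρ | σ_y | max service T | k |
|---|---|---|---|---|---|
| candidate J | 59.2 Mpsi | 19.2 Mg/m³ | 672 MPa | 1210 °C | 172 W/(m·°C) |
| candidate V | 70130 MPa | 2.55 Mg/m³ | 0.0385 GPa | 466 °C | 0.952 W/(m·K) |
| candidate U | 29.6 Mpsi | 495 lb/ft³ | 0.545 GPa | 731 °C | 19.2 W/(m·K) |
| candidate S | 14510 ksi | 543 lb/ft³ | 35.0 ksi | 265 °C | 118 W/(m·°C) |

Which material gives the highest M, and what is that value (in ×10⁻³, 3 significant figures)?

Screen on constraints: σ_y ≥ 140 MPa; max service T ≥ 598 °C; k ≥ 10.1 W/(m·K). Survivors: candidate J, candidate U.
In SI units:
  candidate J: E = 408.2 GPa, ρ = 19200 kg/m³
  candidate U: E = 204.1 GPa, ρ = 7929 kg/m³
  candidate U: M = 1.80×10⁻³
  candidate J: M = 1.05×10⁻³
Candidate U ranks first.

candidate U, M = 1.80×10⁻³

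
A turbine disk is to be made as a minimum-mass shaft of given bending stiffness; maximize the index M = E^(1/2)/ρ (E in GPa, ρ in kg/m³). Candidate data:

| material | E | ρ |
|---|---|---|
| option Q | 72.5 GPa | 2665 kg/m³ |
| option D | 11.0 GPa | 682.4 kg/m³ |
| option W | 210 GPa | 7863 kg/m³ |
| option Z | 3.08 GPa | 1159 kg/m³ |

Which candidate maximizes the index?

option D

Per-candidate index values:
  option D: M = 4.86×10⁻³
  option Q: M = 3.20×10⁻³
  option W: M = 1.84×10⁻³
  option Z: M = 1.51×10⁻³
Option D ranks first.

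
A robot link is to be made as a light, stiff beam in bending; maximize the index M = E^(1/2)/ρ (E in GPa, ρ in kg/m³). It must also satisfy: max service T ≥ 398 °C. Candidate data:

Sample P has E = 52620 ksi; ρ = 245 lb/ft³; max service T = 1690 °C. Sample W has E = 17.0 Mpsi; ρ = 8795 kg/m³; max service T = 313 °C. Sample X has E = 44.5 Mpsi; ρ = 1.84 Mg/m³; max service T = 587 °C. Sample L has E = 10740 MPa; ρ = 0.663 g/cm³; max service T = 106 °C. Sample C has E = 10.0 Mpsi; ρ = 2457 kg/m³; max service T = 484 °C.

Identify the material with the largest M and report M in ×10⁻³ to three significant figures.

Screen on constraints: max service T ≥ 398 °C. Survivors: sample P, sample X, sample C.
Convert each candidate to consistent units, then evaluate M:
  sample P: E = 362.8 GPa, ρ = 3925 kg/m³
  sample X: E = 306.8 GPa, ρ = 1840 kg/m³
  sample C: E = 68.95 GPa, ρ = 2457 kg/m³
  sample X: M = 9.52×10⁻³
  sample P: M = 4.85×10⁻³
  sample C: M = 3.38×10⁻³
The maximum is for sample X.

sample X, M = 9.52×10⁻³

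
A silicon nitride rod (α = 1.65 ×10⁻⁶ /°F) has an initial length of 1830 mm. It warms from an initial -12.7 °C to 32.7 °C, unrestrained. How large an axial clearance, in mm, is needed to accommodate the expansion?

Convert α: 1.65×10⁻⁶/°F × (9/5) = 2.97×10⁻⁶/K.
ΔT = 32.7 − (-12.7) = 45.40 K.
ΔL = α·L₀·ΔT = 2.97×10⁻⁶ × 1830 mm × 45.40 K = 0.247 mm.

0.247 mm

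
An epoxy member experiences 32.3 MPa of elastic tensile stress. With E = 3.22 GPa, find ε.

ε = σ/E = 32.3 / 3220 = 0.0100.

0.0100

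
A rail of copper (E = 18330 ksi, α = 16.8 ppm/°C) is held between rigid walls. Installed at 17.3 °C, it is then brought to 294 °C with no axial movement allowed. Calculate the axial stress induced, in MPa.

587 MPa

E = 18330 ksi = 126.4 GPa.
ΔT = 276.7 K. Constrained thermal stress σ = E·α·ΔT = 126.4×10³ MPa × 16.8×10⁻⁶ × 276.7 = 587 MPa (compressive).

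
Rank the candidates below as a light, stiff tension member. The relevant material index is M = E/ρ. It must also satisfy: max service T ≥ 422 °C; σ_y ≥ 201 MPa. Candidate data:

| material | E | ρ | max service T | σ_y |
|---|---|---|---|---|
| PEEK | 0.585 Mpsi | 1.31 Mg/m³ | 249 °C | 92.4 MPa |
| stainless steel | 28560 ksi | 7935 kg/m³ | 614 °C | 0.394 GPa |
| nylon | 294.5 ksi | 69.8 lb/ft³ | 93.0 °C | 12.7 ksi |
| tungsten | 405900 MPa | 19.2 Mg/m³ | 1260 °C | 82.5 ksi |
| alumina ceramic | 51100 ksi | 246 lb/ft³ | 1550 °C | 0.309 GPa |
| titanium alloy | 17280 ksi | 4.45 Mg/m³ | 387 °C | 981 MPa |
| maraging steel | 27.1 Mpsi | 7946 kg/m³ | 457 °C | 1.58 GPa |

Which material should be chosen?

alumina ceramic

Screen on constraints: max service T ≥ 422 °C; σ_y ≥ 201 MPa. Survivors: stainless steel, tungsten, alumina ceramic, maraging steel.
After converting to SI:
  stainless steel: E = 196.9 GPa, ρ = 7935 kg/m³
  tungsten: E = 405.9 GPa, ρ = 19200 kg/m³
  alumina ceramic: E = 352.3 GPa, ρ = 3941 kg/m³
  maraging steel: E = 186.8 GPa, ρ = 7946 kg/m³
  alumina ceramic: M = 89.4 MN·m/kg
  stainless steel: M = 24.8 MN·m/kg
  maraging steel: M = 23.5 MN·m/kg
  tungsten: M = 21.1 MN·m/kg
The maximum is for alumina ceramic.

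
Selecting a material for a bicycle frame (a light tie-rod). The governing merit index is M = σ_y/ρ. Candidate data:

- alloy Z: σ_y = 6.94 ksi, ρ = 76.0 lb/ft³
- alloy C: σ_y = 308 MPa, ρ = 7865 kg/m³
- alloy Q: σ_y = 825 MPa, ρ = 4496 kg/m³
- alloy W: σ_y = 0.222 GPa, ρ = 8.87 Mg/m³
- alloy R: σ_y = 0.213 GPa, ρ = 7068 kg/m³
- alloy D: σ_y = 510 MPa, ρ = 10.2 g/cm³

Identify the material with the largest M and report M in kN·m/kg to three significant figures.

alloy Q, M = 183 kN·m/kg

Putting every candidate on a common basis:
  alloy Z: σ_y = 47.85 MPa, ρ = 1217 kg/m³
  alloy C: σ_y = 308.0 MPa, ρ = 7865 kg/m³
  alloy Q: σ_y = 825.0 MPa, ρ = 4496 kg/m³
  alloy W: σ_y = 222.0 MPa, ρ = 8870 kg/m³
  alloy R: σ_y = 213.0 MPa, ρ = 7068 kg/m³
  alloy D: σ_y = 510.0 MPa, ρ = 10200 kg/m³
  alloy Q: M = 183 kN·m/kg
  alloy D: M = 50.0 kN·m/kg
  alloy Z: M = 39.3 kN·m/kg
  alloy C: M = 39.2 kN·m/kg
  alloy R: M = 30.1 kN·m/kg
  alloy W: M = 25.0 kN·m/kg
Alloy Q ranks first.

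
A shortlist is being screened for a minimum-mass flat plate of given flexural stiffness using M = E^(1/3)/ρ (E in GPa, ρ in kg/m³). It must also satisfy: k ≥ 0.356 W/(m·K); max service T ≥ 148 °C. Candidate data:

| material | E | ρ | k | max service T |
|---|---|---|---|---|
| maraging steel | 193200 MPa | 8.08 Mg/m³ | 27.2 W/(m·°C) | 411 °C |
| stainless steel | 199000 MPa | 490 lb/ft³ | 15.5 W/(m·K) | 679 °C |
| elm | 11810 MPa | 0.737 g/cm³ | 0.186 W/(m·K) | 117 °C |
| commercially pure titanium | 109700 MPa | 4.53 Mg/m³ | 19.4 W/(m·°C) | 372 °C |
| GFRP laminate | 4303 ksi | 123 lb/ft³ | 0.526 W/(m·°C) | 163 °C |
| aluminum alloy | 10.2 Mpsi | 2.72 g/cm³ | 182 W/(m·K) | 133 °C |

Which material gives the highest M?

GFRP laminate

Screen on constraints: k ≥ 0.356 W/(m·K); max service T ≥ 148 °C. Survivors: maraging steel, stainless steel, commercially pure titanium, GFRP laminate.
Putting every candidate on a common basis:
  maraging steel: E = 193.2 GPa, ρ = 8080 kg/m³
  stainless steel: E = 199.0 GPa, ρ = 7849 kg/m³
  commercially pure titanium: E = 109.7 GPa, ρ = 4530 kg/m³
  GFRP laminate: E = 29.67 GPa, ρ = 1970 kg/m³
  GFRP laminate: M = 1.57×10⁻³
  commercially pure titanium: M = 1.06×10⁻³
  stainless steel: M = 0.744×10⁻³
  maraging steel: M = 0.715×10⁻³
Highest index: GFRP laminate.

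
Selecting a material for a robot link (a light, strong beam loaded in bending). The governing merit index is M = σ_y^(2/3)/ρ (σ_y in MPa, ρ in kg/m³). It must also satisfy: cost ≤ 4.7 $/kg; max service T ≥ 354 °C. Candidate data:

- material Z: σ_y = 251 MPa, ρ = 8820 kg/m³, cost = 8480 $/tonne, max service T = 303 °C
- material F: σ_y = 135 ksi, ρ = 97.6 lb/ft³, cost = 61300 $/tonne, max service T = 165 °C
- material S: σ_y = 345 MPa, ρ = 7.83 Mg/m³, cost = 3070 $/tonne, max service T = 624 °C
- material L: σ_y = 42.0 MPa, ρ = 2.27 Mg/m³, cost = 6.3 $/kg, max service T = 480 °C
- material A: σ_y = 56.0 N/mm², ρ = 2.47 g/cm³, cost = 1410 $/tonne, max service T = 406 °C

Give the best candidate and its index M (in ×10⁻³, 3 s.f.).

material S, M = 6.28×10⁻³

Screen on constraints: cost ≤ 4.7 $/kg; max service T ≥ 354 °C. Survivors: material S, material A.
After converting to SI:
  material S: σ_y = 345.0 MPa, ρ = 7830 kg/m³
  material A: σ_y = 56.00 MPa, ρ = 2470 kg/m³
  material S: M = 6.28×10⁻³
  material A: M = 5.93×10⁻³
Highest index: material S.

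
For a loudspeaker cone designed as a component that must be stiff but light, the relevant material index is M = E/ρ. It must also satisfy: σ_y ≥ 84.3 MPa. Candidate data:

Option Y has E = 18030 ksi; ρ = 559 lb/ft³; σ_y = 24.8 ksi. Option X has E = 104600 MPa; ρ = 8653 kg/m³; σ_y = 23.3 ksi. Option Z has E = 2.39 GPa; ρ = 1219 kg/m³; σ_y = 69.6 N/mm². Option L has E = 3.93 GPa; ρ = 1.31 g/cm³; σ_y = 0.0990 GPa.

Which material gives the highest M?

Screen on constraints: σ_y ≥ 84.3 MPa. Survivors: option Y, option X, option L.
After converting to SI:
  option Y: E = 124.3 GPa, ρ = 8954 kg/m³
  option X: E = 104.6 GPa, ρ = 8653 kg/m³
  option L: E = 3.930 GPa, ρ = 1310 kg/m³
  option Y: M = 13.9 MN·m/kg
  option X: M = 12.1 MN·m/kg
  option L: M = 3.00 MN·m/kg
Highest index: option Y.

option Y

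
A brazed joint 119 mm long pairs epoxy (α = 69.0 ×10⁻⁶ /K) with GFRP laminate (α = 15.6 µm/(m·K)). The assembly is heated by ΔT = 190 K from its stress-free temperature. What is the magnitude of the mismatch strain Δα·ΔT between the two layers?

0.0101

Δα = |69.0 − 15.6|×10⁻⁶/K = 53.4×10⁻⁶/K.
Mismatch strain = Δα·ΔT = 53.4×10⁻⁶ × 190.0 = 0.0101.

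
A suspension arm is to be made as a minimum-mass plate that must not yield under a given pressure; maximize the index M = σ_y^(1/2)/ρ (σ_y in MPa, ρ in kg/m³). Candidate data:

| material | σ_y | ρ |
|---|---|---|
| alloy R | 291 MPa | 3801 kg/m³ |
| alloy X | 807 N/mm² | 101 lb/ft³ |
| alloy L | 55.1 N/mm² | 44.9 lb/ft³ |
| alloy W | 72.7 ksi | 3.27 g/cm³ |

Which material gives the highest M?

alloy X

Putting every candidate on a common basis:
  alloy R: σ_y = 291.0 MPa, ρ = 3801 kg/m³
  alloy X: σ_y = 807.0 MPa, ρ = 1618 kg/m³
  alloy L: σ_y = 55.10 MPa, ρ = 719.2 kg/m³
  alloy W: σ_y = 501.2 MPa, ρ = 3270 kg/m³
  alloy X: M = 17.6×10⁻³
  alloy L: M = 10.3×10⁻³
  alloy W: M = 6.85×10⁻³
  alloy R: M = 4.49×10⁻³
Highest index: alloy X.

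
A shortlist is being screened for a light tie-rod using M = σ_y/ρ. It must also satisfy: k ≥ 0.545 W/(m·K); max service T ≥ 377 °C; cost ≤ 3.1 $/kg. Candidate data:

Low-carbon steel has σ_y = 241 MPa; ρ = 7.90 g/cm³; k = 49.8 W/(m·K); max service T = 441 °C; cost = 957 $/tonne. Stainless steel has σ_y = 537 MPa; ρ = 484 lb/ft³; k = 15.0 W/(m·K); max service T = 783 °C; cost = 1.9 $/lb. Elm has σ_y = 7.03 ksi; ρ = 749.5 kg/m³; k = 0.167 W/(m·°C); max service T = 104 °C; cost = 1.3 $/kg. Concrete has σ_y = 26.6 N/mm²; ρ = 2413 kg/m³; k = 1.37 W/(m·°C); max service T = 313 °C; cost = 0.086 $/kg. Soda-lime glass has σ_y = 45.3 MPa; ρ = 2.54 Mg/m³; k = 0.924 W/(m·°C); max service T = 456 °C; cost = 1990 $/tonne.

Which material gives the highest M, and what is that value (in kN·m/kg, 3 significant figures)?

Screen on constraints: k ≥ 0.545 W/(m·K); max service T ≥ 377 °C; cost ≤ 3.1 $/kg. Survivors: low-carbon steel, soda-lime glass.
Normalizing units and computing the index:
  low-carbon steel: σ_y = 241.0 MPa, ρ = 7900 kg/m³
  soda-lime glass: σ_y = 45.30 MPa, ρ = 2540 kg/m³
  low-carbon steel: M = 30.5 kN·m/kg
  soda-lime glass: M = 17.8 kN·m/kg
The maximum is for low-carbon steel.

low-carbon steel, M = 30.5 kN·m/kg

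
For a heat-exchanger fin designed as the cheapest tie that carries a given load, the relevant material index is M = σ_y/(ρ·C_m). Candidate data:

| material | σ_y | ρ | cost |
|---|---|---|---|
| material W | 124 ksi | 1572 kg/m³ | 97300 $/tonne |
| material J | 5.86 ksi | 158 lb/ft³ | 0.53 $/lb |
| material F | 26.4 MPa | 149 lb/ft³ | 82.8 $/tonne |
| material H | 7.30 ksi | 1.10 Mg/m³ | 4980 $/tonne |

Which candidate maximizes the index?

After converting to SI:
  material W: σ_y = 855.0 MPa, ρ = 1572 kg/m³, cost = 97.30 $/kg
  material J: σ_y = 40.40 MPa, ρ = 2531 kg/m³, cost = 1.168 $/kg
  material F: σ_y = 26.40 MPa, ρ = 2387 kg/m³, cost = 0.08280 $/kg
  material H: σ_y = 50.33 MPa, ρ = 1100 kg/m³, cost = 4.980 $/kg
  material F: M = 134 kN·m per $
  material J: M = 13.7 kN·m per $
  material H: M = 9.19 kN·m per $
  material W: M = 5.59 kN·m per $
Material F ranks first.

material F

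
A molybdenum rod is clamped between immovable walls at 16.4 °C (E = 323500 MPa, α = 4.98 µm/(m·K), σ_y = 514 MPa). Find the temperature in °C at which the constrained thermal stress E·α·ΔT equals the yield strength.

E = 323500 MPa = 323.5 GPa.
E·α·ΔT = 514.0 MPa ⇒ ΔT = 514.0 / (323.5×10³ × 4.98×10⁻⁶) = 319.1 K.
T = 16.4 + 319.1 = 335.5 °C.

335 °C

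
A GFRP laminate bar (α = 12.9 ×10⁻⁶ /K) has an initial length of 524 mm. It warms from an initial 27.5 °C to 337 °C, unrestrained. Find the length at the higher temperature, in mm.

ΔT = 337 − 27.5 = 309.5 K.
ΔL = α·L₀·ΔT = 12.9×10⁻⁶ × 524 mm × 309.5 K = 2.09 mm.
L = L₀ + ΔL = 524 + 2.09 = 526.09 mm.

526.09 mm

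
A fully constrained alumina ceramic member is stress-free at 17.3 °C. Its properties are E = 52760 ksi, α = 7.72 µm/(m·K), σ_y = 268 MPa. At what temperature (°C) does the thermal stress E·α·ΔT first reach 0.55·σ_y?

E = 52760 ksi = 363.8 GPa.
E·α·ΔT = 147.4 MPa ⇒ ΔT = 147.4 / (363.8×10³ × 7.72×10⁻⁶) = 52.49 K.
T = 17.3 + 52.49 = 69.79 °C.

69.8 °C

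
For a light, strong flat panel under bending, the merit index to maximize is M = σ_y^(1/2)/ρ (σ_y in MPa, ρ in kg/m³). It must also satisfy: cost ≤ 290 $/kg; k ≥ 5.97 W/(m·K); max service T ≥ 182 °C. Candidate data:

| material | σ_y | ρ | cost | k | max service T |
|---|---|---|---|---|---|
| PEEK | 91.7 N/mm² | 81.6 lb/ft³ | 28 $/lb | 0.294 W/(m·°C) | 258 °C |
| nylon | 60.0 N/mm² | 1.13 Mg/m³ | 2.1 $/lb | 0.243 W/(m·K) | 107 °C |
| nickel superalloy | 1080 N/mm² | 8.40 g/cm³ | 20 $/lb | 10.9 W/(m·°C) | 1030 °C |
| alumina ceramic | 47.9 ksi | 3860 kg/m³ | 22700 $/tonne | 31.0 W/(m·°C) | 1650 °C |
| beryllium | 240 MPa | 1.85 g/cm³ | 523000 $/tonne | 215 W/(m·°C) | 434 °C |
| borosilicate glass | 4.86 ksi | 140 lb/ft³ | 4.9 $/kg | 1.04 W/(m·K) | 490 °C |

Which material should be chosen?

Screen on constraints: cost ≤ 290 $/kg; k ≥ 5.97 W/(m·K); max service T ≥ 182 °C. Survivors: nickel superalloy, alumina ceramic.
In SI units:
  nickel superalloy: σ_y = 1080 MPa, ρ = 8400 kg/m³
  alumina ceramic: σ_y = 330.3 MPa, ρ = 3860 kg/m³
  alumina ceramic: M = 4.71×10⁻³
  nickel superalloy: M = 3.91×10⁻³
Alumina ceramic has the largest M.

alumina ceramic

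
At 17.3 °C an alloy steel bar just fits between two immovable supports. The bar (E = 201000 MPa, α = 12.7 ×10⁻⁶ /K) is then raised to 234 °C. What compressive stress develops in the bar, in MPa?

553 MPa

E = 201000 MPa = 201.0 GPa.
ΔT = 216.7 K. Constrained thermal stress σ = E·α·ΔT = 201.0×10³ MPa × 12.7×10⁻⁶ × 216.7 = 553 MPa (compressive).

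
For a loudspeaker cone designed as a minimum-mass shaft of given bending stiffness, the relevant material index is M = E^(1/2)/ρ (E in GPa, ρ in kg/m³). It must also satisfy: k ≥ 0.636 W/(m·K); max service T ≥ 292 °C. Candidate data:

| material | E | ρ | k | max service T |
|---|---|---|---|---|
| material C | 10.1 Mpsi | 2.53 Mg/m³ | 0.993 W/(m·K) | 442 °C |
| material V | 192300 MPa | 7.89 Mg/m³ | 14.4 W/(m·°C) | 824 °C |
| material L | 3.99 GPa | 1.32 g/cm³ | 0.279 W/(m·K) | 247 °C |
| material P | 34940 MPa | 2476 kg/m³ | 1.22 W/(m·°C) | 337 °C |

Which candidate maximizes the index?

Screen on constraints: k ≥ 0.636 W/(m·K); max service T ≥ 292 °C. Survivors: material C, material V, material P.
Putting every candidate on a common basis:
  material C: E = 69.64 GPa, ρ = 2530 kg/m³
  material V: E = 192.3 GPa, ρ = 7890 kg/m³
  material P: E = 34.94 GPa, ρ = 2476 kg/m³
  material C: M = 3.30×10⁻³
  material P: M = 2.39×10⁻³
  material V: M = 1.76×10⁻³
Highest index: material C.

material C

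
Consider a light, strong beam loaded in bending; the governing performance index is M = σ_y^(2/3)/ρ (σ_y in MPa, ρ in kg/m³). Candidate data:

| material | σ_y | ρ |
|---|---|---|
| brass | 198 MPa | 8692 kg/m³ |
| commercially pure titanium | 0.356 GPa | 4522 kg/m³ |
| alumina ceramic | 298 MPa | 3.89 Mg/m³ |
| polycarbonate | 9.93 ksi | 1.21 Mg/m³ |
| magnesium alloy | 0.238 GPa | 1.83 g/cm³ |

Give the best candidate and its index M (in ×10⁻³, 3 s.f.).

Normalizing units and computing the index:
  brass: σ_y = 198.0 MPa, ρ = 8692 kg/m³
  commercially pure titanium: σ_y = 356.0 MPa, ρ = 4522 kg/m³
  alumina ceramic: σ_y = 298.0 MPa, ρ = 3890 kg/m³
  polycarbonate: σ_y = 68.46 MPa, ρ = 1210 kg/m³
  magnesium alloy: σ_y = 238.0 MPa, ρ = 1830 kg/m³
  magnesium alloy: M = 21.0×10⁻³
  polycarbonate: M = 13.8×10⁻³
  alumina ceramic: M = 11.5×10⁻³
  commercially pure titanium: M = 11.1×10⁻³
  brass: M = 3.91×10⁻³
Highest index: magnesium alloy.

magnesium alloy, M = 21.0×10⁻³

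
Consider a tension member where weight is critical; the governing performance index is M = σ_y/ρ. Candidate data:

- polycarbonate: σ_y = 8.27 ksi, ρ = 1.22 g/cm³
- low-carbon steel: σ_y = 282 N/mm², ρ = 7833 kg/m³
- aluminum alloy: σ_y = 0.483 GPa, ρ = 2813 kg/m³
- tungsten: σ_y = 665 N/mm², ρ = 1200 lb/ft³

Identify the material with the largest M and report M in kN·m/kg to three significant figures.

In SI units:
  polycarbonate: σ_y = 57.02 MPa, ρ = 1220 kg/m³
  low-carbon steel: σ_y = 282.0 MPa, ρ = 7833 kg/m³
  aluminum alloy: σ_y = 483.0 MPa, ρ = 2813 kg/m³
  tungsten: σ_y = 665.0 MPa, ρ = 19220 kg/m³
  aluminum alloy: M = 172 kN·m/kg
  polycarbonate: M = 46.7 kN·m/kg
  low-carbon steel: M = 36.0 kN·m/kg
  tungsten: M = 34.6 kN·m/kg
Aluminum alloy has the largest M.

aluminum alloy, M = 172 kN·m/kg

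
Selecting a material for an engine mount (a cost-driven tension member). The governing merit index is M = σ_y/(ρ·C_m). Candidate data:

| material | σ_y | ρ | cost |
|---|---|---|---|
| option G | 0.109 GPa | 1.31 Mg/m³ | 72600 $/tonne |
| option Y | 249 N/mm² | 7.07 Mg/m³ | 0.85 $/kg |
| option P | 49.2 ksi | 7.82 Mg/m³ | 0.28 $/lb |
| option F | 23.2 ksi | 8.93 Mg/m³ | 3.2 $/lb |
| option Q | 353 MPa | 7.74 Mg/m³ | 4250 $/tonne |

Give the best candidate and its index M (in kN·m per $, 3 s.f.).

Convert each candidate to consistent units, then evaluate M:
  option G: σ_y = 109.0 MPa, ρ = 1310 kg/m³, cost = 72.60 $/kg
  option Y: σ_y = 249.0 MPa, ρ = 7070 kg/m³, cost = 0.8500 $/kg
  option P: σ_y = 339.2 MPa, ρ = 7820 kg/m³, cost = 0.6173 $/kg
  option F: σ_y = 160.0 MPa, ρ = 8930 kg/m³, cost = 7.055 $/kg
  option Q: σ_y = 353.0 MPa, ρ = 7740 kg/m³, cost = 4.250 $/kg
  option P: M = 70.3 kN·m per $
  option Y: M = 41.4 kN·m per $
  option Q: M = 10.7 kN·m per $
  option F: M = 2.54 kN·m per $
  option G: M = 1.15 kN·m per $
Highest index: option P.

option P, M = 70.3 kN·m per $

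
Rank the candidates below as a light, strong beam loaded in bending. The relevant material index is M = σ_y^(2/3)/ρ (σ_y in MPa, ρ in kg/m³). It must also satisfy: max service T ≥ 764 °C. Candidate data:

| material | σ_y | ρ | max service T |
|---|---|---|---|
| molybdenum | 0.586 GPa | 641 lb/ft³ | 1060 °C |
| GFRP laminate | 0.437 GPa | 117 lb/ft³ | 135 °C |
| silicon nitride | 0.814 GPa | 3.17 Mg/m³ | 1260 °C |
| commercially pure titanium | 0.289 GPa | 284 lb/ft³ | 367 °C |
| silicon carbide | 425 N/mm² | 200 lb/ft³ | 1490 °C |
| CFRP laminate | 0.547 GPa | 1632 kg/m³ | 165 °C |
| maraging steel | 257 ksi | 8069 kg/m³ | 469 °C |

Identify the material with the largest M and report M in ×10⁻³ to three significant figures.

Screen on constraints: max service T ≥ 764 °C. Survivors: molybdenum, silicon nitride, silicon carbide.
Normalizing units and computing the index:
  molybdenum: σ_y = 586.0 MPa, ρ = 10270 kg/m³
  silicon nitride: σ_y = 814.0 MPa, ρ = 3170 kg/m³
  silicon carbide: σ_y = 425.0 MPa, ρ = 3204 kg/m³
  silicon nitride: M = 27.5×10⁻³
  silicon carbide: M = 17.6×10⁻³
  molybdenum: M = 6.82×10⁻³
Highest index: silicon nitride.

silicon nitride, M = 27.5×10⁻³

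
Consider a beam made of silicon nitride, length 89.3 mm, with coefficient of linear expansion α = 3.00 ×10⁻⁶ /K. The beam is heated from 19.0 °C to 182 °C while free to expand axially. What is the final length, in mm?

ΔT = 182 − 19.0 = 163.0 K.
ΔL = α·L₀·ΔT = 3.00×10⁻⁶ × 89.3 mm × 163.0 K = 0.0437 mm.
L = L₀ + ΔL = 89.3 + 0.0437 = 89.344 mm.

89.344 mm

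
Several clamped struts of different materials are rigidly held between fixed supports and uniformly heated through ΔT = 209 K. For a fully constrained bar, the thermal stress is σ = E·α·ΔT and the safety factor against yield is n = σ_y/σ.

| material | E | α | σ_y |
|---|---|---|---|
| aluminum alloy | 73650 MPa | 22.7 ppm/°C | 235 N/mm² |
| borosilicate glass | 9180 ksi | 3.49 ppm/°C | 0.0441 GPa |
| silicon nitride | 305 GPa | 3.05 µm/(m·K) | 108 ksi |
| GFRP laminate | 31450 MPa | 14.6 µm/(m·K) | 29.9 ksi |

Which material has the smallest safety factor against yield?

Converting E to GPa, α to ×10⁻⁶/K, σ_y to MPa, then σ and n for each:
  aluminum alloy: E = 73.65, α = 22.7, σ_y = 235.0 → σ = 349 MPa, n = 0.673
  borosilicate glass: E = 63.29, α = 3.49, σ_y = 44.10 → σ = 46.2 MPa, n = 0.955
  silicon nitride: E = 305.0, α = 3.05, σ_y = 744.6 → σ = 194 MPa, n = 3.83
  GFRP laminate: E = 31.45, α = 14.6, σ_y = 206.2 → σ = 96.0 MPa, n = 2.15
Smallest n: aluminum alloy with n = 0.673.

aluminum alloy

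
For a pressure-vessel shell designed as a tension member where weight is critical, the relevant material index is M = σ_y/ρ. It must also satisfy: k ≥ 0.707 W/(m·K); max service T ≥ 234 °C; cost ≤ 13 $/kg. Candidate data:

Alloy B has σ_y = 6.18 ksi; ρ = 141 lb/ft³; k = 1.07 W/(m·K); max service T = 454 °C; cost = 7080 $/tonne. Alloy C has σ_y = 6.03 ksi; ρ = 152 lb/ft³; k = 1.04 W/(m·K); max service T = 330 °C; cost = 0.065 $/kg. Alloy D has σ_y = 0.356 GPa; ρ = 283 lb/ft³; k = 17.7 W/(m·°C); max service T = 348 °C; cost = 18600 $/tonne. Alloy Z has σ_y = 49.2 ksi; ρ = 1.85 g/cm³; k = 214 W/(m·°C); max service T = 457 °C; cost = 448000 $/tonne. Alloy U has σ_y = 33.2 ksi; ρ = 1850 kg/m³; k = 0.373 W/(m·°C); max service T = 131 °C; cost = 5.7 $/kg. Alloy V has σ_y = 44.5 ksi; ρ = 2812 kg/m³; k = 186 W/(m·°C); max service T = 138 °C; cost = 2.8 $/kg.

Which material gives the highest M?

alloy B

Screen on constraints: k ≥ 0.707 W/(m·K); max service T ≥ 234 °C; cost ≤ 13 $/kg. Survivors: alloy B, alloy C.
After converting to SI:
  alloy B: σ_y = 42.61 MPa, ρ = 2259 kg/m³
  alloy C: σ_y = 41.58 MPa, ρ = 2435 kg/m³
  alloy B: M = 18.9 kN·m/kg
  alloy C: M = 17.1 kN·m/kg
Alloy B ranks first.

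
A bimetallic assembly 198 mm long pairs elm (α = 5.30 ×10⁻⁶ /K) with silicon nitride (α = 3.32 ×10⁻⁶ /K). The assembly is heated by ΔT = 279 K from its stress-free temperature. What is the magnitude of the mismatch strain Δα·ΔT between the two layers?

Δα = |5.30 − 3.32|×10⁻⁶/K = 1.98×10⁻⁶/K.
Mismatch strain = Δα·ΔT = 1.98×10⁻⁶ × 279.0 = 5.52×10⁻⁴.

5.52×10⁻⁴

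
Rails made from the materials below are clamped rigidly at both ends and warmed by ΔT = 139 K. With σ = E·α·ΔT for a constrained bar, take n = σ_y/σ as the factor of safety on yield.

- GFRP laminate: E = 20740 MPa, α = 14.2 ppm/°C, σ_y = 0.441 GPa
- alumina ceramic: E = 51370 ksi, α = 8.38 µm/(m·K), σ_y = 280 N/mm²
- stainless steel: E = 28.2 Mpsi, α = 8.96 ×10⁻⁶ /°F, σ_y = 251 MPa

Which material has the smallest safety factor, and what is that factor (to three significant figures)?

stainless steel, n = 0.576

In consistent units (E in GPa, α in ×10⁻⁶/K, σ_y in MPa):
  GFRP laminate: E = 20.74, α = 14.2, σ_y = 441.0 → σ = 40.9 MPa, n = 10.8
  alumina ceramic: E = 354.2, α = 8.38, σ_y = 280.0 → σ = 413 MPa, n = 0.679
  stainless steel: E = 194.4, α = 16.1, σ_y = 251.0 → σ = 436 MPa, n = 0.576
Smallest n: stainless steel with n = 0.576.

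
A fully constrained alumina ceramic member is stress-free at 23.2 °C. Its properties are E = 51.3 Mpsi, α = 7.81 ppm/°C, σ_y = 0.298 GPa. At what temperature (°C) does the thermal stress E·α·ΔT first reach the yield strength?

131 °C

E = 51.3 Mpsi = 353.7 GPa.
σ_y = 0.298 GPa = 298.0 MPa.
E·α·ΔT = 298.0 MPa ⇒ ΔT = 298.0 / (353.7×10³ × 7.81×10⁻⁶) = 107.9 K.
T = 23.2 + 107.9 = 131.1 °C.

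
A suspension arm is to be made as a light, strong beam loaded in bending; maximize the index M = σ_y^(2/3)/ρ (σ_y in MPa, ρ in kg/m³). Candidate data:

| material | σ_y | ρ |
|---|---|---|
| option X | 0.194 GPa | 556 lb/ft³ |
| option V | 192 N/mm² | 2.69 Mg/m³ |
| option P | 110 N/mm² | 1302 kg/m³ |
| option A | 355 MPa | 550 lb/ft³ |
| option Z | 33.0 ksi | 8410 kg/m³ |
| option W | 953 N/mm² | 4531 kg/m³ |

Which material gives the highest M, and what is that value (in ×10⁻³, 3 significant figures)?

option W, M = 21.4×10⁻³

Convert each candidate to consistent units, then evaluate M:
  option X: σ_y = 194.0 MPa, ρ = 8906 kg/m³
  option V: σ_y = 192.0 MPa, ρ = 2690 kg/m³
  option P: σ_y = 110.0 MPa, ρ = 1302 kg/m³
  option A: σ_y = 355.0 MPa, ρ = 8810 kg/m³
  option Z: σ_y = 227.5 MPa, ρ = 8410 kg/m³
  option W: σ_y = 953.0 MPa, ρ = 4531 kg/m³
  option W: M = 21.4×10⁻³
  option P: M = 17.6×10⁻³
  option V: M = 12.4×10⁻³
  option A: M = 5.69×10⁻³
  option Z: M = 4.43×10⁻³
  option X: M = 3.76×10⁻³
Option W has the largest M.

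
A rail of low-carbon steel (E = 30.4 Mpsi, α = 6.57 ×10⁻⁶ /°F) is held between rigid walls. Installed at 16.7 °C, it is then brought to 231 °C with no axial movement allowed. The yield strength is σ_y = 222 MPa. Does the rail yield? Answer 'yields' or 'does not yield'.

E = 30.4 Mpsi = 209.6 GPa.
α = 6.57×10⁻⁶/°F × 9/5 = 11.8×10⁻⁶/K.
ΔT = 214.3 K. Constrained thermal stress σ = E·α·ΔT = 209.6×10³ MPa × 11.8×10⁻⁶ × 214.3 = 531 MPa (compressive).
Compare to σ_y = 222 MPa: σ ≥ σ_y, so it yields.

yields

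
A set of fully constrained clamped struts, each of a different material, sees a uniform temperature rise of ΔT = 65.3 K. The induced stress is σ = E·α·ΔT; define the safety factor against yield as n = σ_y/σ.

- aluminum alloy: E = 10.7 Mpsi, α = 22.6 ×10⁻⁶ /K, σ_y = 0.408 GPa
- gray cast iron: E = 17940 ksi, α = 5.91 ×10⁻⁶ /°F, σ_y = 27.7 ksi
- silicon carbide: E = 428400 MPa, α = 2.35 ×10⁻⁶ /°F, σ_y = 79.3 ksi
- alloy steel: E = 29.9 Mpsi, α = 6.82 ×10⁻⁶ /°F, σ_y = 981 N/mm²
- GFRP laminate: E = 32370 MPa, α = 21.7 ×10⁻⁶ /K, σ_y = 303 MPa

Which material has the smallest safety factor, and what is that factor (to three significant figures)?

Converting E to GPa, α to ×10⁻⁶/K, σ_y to MPa, then σ and n for each:
  aluminum alloy: E = 73.77, α = 22.6, σ_y = 408.0 → σ = 109 MPa, n = 3.75
  gray cast iron: E = 123.7, α = 10.6, σ_y = 191.0 → σ = 85.9 MPa, n = 2.22
  silicon carbide: E = 428.4, α = 4.23, σ_y = 546.8 → σ = 118 MPa, n = 4.62
  alloy steel: E = 206.2, α = 12.3, σ_y = 981.0 → σ = 165 MPa, n = 5.94
  GFRP laminate: E = 32.37, α = 21.7, σ_y = 303.0 → σ = 45.9 MPa, n = 6.61
The minimum is gray cast iron at n = 2.22.

gray cast iron, n = 2.22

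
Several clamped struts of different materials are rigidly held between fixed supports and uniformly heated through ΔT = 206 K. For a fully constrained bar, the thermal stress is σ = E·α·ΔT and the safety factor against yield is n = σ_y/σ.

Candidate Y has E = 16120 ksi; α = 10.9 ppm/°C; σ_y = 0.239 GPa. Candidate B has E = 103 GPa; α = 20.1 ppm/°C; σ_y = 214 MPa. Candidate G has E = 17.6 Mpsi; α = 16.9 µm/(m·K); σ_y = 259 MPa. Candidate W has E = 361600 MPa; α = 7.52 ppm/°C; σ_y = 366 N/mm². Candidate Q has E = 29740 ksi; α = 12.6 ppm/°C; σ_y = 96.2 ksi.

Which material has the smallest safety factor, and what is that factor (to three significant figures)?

candidate B, n = 0.502

In consistent units (E in GPa, α in ×10⁻⁶/K, σ_y in MPa):
  candidate Y: E = 111.1, α = 10.9, σ_y = 239.0 → σ = 250 MPa, n = 0.958
  candidate B: E = 103.0, α = 20.1, σ_y = 214.0 → σ = 426 MPa, n = 0.502
  candidate G: E = 121.3, α = 16.9, σ_y = 259.0 → σ = 422 MPa, n = 0.613
  candidate W: E = 361.6, α = 7.52, σ_y = 366.0 → σ = 560 MPa, n = 0.653
  candidate Q: E = 205.1, α = 12.6, σ_y = 663.3 → σ = 532 MPa, n = 1.25
Candidate B has the lowest safety factor, n = 0.502.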